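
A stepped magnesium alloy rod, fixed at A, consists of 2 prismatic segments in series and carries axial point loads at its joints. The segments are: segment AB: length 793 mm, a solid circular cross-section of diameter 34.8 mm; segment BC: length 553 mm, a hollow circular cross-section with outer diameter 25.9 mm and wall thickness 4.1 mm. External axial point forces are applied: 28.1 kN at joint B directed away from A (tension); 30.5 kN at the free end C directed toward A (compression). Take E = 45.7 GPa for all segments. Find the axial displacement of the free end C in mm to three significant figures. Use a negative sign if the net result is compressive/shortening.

-1.36 mm

Internal axial forces (sectioning from the free end, tension +): N_BC = -30.5 kN, N_AB = -2.4 kN.
A_AB = 951.1 mm².
A_BC = 280.8 mm².
δ_AB = -2400·793/(951.1·45700) = -0.04378 mm
δ_BC = -30500·553/(280.8·45700) = -1.314 mm
δ = Σδ_i = -1.358 mm.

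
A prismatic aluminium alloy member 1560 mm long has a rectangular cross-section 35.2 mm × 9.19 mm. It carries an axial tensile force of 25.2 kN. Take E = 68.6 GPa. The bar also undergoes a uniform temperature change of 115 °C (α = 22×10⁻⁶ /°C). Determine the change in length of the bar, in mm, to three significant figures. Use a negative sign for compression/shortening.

5.72 mm

A = 323.5 mm².
δ_mech = NL/(AE) = 25200·1560/(323.5·68600) = 1.772 mm.
δ_thermal = αLΔT = 22e-6·1560·115 = 3.947 mm.
δ = δ_mech + δ_thermal = 5.718 mm.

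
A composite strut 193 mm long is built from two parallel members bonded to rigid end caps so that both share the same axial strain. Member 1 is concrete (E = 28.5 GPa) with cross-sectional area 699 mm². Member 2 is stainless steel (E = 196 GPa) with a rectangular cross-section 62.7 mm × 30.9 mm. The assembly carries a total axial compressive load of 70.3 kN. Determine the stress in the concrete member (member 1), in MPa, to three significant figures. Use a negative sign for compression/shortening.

A_2 = 1937 mm².
Equal strain + equilibrium ⇒ each member carries load in proportion to AE: A₁E₁ = 19920000 N, A₂E₂ = 379700000 N, ΣAE = 399700000 N.
σ₁ = P·E₁/ΣAE = -70300·28500/399700000 = -5.013 MPa.

-5.01 MPa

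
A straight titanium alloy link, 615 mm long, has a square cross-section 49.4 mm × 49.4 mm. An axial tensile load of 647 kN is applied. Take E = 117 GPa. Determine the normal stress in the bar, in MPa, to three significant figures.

265 MPa

A = 2440 mm².
σ = N/A = 647000/2440 = 265.1 MPa.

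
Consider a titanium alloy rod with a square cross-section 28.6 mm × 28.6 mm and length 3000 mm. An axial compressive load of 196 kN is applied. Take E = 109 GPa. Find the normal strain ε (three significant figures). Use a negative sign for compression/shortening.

-0.00220

A = 818 mm².
σ = N/A = -239.6 MPa; ε = σ/E = -239.6/109000 = -2.198e-03.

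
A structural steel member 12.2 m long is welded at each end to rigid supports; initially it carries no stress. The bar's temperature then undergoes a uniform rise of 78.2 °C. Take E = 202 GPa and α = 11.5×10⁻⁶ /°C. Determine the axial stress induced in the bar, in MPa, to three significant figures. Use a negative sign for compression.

Free thermal expansion αLΔT = 11.5e-6 · 12200 · 78.2 = 10.97 mm.
The walls impose strain ε = −(10.97)/12200 = -8.9930e-04; σ = Eε = 202000 · -8.9930e-04 = -181.7 MPa.

-182 MPa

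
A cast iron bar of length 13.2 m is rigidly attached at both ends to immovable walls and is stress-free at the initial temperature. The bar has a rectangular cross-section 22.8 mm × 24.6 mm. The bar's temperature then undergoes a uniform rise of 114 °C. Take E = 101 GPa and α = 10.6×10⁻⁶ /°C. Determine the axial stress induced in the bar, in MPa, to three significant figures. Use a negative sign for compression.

-122 MPa

Free thermal expansion αLΔT = 10.6e-6 · 13200 · 114 = 15.95 mm.
The walls impose strain ε = −(15.95)/13200 = -1.2084e-03; σ = Eε = 101000 · -1.2084e-03 = -122 MPa.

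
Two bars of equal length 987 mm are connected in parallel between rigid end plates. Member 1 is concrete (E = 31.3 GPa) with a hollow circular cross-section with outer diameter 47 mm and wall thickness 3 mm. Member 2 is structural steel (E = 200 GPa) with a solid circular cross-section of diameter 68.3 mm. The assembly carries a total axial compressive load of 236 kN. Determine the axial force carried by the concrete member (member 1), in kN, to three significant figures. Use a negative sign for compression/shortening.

-4.11 kN

A_1 = 414.7 mm².
A_2 = 3664 mm².
Equal strain + equilibrium ⇒ each member carries load in proportion to AE: A₁E₁ = 12980000 N, A₂E₂ = 732800000 N, ΣAE = 745700000 N.
F₁ = P·A₁E₁/ΣAE = -236000·12980000/745700000 = -4108 N.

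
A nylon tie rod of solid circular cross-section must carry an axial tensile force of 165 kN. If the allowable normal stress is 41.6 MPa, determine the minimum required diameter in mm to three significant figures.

Required area A ≥ P/σ_allow = 165000/41.6 = 3966 mm².
For a solid circular section, d ≥ √(4A/π) = 71.06 mm.

71.1 mm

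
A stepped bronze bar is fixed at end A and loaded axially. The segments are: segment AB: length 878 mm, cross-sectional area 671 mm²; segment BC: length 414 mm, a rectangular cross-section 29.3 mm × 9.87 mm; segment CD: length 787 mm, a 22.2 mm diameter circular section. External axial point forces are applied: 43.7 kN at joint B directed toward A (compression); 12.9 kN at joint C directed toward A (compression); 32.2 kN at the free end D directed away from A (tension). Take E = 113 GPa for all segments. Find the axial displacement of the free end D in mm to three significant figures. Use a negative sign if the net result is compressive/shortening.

0.541 mm

Internal axial forces (sectioning from the free end, tension +): N_CD = 32.2 kN, N_BC = 19.3 kN, N_AB = -24.4 kN.
A_BC = 289.2 mm².
A_CD = 387.1 mm².
δ_AB = -24400·878/(671·113000) = -0.2825 mm
δ_BC = 19300·414/(289.2·113000) = 0.2445 mm
δ_CD = 32200·787/(387.1·113000) = 0.5794 mm
δ = Σδ_i = 0.5413 mm.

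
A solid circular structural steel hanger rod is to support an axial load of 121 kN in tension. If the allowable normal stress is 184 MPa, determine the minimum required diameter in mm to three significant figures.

Required area A ≥ P/σ_allow = 121000/184 = 657.6 mm².
For a solid circular section, d ≥ √(4A/π) = 28.94 mm.

28.9 mm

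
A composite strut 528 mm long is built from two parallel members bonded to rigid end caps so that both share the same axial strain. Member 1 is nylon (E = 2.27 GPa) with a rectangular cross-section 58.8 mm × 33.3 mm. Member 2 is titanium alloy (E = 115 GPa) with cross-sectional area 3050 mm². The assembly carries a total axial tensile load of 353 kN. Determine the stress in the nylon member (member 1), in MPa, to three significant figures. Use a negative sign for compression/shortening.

A_1 = 1958 mm².
Equal strain + equilibrium ⇒ each member carries load in proportion to AE: A₁E₁ = 4445000 N, A₂E₂ = 350800000 N, ΣAE = 355200000 N.
σ₁ = P·E₁/ΣAE = 353000·2270/355200000 = 2.256 MPa.

2.26 MPa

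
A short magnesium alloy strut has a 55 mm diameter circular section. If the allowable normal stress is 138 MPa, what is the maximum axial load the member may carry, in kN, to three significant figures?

328 kN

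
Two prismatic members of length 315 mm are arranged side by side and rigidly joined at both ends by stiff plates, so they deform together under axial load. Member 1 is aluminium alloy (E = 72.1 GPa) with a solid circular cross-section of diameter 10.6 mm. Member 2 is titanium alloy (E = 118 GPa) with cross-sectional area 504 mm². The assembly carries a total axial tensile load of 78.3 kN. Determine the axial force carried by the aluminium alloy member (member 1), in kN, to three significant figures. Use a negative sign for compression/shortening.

A_1 = 88.25 mm².
Equal strain + equilibrium ⇒ each member carries load in proportion to AE: A₁E₁ = 6363000 N, A₂E₂ = 59470000 N, ΣAE = 65830000 N.
F₁ = P·A₁E₁/ΣAE = 78300·6363000/65830000 = 7567 N.

7.57 kN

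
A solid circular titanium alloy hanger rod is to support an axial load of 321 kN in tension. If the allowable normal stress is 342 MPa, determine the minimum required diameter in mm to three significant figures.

34.6 mm

Required area A ≥ P/σ_allow = 321000/342 = 938.6 mm².
For a solid circular section, d ≥ √(4A/π) = 34.57 mm.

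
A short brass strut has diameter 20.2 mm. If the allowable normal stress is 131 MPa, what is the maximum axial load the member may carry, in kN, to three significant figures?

42.0 kN

A = 320.5 mm².
P_max = σ_allow · A = 131 · 320.5 = 41980 N = 41.98 kN.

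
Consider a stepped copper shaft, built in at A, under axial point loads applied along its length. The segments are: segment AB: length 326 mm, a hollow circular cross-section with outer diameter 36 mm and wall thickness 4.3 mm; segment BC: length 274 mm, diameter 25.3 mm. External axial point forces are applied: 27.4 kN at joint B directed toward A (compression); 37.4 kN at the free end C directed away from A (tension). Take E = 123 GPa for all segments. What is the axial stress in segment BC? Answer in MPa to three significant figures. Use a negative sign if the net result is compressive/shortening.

Internal axial forces (sectioning from the free end, tension +): N_BC = 37.4 kN, N_AB = 10 kN.
A_BC = 502.7 mm².
σ_BC = N_BC/A_BC = 37400/502.7 = 74.39 MPa.

74.4 MPa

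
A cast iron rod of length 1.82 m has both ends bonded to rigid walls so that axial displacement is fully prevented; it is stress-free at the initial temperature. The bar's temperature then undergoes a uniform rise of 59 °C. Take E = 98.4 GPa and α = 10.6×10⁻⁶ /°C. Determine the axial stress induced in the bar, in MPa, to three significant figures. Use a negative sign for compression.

Free thermal expansion αLΔT = 10.6e-6 · 1820 · 59 = 1.138 mm.
The walls impose strain ε = −(1.138)/1820 = -6.2540e-04; σ = Eε = 98400 · -6.2540e-04 = -61.54 MPa.

-61.5 MPa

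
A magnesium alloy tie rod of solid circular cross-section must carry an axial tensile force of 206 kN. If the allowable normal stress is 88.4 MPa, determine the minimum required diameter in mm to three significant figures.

54.5 mm

Required area A ≥ P/σ_allow = 206000/88.4 = 2330 mm².
For a solid circular section, d ≥ √(4A/π) = 54.47 mm.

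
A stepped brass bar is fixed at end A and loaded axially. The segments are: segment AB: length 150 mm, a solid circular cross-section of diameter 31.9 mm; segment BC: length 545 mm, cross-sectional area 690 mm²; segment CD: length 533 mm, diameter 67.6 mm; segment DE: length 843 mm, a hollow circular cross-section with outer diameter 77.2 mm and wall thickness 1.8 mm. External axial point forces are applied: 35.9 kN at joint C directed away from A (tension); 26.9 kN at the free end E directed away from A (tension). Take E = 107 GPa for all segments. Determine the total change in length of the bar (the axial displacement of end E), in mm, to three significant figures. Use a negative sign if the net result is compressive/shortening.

Internal axial forces (sectioning from the free end, tension +): N_DE = 26.9 kN, N_CD = 26.9 kN, N_BC = 62.8 kN, N_AB = 62.8 kN.
A_AB = 799.2 mm².
A_CD = 3589 mm².
A_DE = 426.4 mm².
δ_AB = 62800·150/(799.2·107000) = 0.1102 mm
δ_BC = 62800·545/(690·107000) = 0.4636 mm
δ_CD = 26900·533/(3589·107000) = 0.03733 mm
δ_DE = 26900·843/(426.4·107000) = 0.4971 mm
δ = Σδ_i = 1.108 mm.

1.11 mm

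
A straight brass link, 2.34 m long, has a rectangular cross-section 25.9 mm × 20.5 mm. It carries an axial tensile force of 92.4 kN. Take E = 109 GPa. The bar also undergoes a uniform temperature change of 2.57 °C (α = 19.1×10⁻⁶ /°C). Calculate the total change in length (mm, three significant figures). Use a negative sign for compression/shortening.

3.85 mm

A = 530.9 mm².
δ_mech = NL/(AE) = 92400·2340/(530.9·109000) = 3.736 mm.
δ_thermal = αLΔT = 19.1e-6·2340·2.57 = 0.1149 mm.
δ = δ_mech + δ_thermal = 3.851 mm.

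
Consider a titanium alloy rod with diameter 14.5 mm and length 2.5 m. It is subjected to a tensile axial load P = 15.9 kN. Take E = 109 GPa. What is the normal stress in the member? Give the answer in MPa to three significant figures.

A = 165.1 mm².
σ = N/A = 15900/165.1 = 96.29 MPa.

96.3 MPa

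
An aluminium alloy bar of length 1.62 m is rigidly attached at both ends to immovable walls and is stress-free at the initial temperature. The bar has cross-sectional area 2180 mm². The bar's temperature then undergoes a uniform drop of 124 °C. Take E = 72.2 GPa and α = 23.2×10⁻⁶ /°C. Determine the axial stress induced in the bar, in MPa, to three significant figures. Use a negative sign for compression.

Free thermal expansion αLΔT = 23.2e-6 · 1620 · -124 = -4.66 mm.
The walls impose strain ε = −(-4.66)/1620 = 2.8768e-03; σ = Eε = 72200 · 2.8768e-03 = 207.7 MPa.

208 MPa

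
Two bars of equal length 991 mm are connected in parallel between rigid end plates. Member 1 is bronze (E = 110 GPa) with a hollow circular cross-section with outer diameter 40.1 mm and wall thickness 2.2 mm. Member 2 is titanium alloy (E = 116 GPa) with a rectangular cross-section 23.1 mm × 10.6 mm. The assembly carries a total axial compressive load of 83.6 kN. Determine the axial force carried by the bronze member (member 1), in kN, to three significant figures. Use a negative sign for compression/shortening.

-42.1 kN

A_1 = 261.9 mm².
A_2 = 244.9 mm².
Equal strain + equilibrium ⇒ each member carries load in proportion to AE: A₁E₁ = 28810000 N, A₂E₂ = 28400000 N, ΣAE = 57220000 N.
F₁ = P·A₁E₁/ΣAE = -83600·28810000/57220000 = -42100 N.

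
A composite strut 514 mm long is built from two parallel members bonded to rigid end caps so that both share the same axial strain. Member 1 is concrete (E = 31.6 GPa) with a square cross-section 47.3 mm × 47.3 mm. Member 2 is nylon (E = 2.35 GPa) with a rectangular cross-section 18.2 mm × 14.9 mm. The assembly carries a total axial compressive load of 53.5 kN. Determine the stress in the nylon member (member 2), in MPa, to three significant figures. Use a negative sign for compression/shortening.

A_1 = 2237 mm².
A_2 = 271.2 mm².
Equal strain + equilibrium ⇒ each member carries load in proportion to AE: A₁E₁ = 70700000 N, A₂E₂ = 637300 N, ΣAE = 71340000 N.
σ₂ = P·E₂/ΣAE = -53500·2350/71340000 = -1.762 MPa.

-1.76 MPa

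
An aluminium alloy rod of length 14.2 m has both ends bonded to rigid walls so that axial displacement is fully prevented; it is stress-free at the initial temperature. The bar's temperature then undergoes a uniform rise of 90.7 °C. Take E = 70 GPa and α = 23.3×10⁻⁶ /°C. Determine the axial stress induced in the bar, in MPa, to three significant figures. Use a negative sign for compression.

-148 MPa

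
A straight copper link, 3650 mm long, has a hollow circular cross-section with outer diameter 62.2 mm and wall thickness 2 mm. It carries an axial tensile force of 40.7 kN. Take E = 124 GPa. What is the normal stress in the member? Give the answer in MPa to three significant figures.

A = 378.2 mm².
σ = N/A = 40700/378.2 = 107.6 MPa.

108 MPa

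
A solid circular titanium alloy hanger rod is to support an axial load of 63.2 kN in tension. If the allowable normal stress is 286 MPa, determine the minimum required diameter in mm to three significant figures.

16.8 mm

Required area A ≥ P/σ_allow = 63200/286 = 221 mm².
For a solid circular section, d ≥ √(4A/π) = 16.77 mm.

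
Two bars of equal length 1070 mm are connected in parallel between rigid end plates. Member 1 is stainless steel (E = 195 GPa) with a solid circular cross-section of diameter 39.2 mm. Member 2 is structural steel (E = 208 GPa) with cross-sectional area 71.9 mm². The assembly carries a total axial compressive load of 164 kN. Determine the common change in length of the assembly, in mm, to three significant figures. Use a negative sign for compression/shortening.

-0.701 mm

A_1 = 1207 mm².
Equal strain + equilibrium ⇒ each member carries load in proportion to AE: A₁E₁ = 235300000 N, A₂E₂ = 14960000 N, ΣAE = 250300000 N.
δ = PL/ΣAE = -164000·1070/250300000 = -0.7011 mm.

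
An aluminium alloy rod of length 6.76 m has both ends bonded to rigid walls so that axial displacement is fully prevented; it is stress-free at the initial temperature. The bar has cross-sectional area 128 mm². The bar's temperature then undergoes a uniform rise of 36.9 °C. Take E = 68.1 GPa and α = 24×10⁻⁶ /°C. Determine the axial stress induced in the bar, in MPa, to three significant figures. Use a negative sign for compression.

Free thermal expansion αLΔT = 24e-6 · 6760 · 36.9 = 5.987 mm.
The walls impose strain ε = −(5.987)/6760 = -8.8560e-04; σ = Eε = 68100 · -8.8560e-04 = -60.31 MPa.

-60.3 MPa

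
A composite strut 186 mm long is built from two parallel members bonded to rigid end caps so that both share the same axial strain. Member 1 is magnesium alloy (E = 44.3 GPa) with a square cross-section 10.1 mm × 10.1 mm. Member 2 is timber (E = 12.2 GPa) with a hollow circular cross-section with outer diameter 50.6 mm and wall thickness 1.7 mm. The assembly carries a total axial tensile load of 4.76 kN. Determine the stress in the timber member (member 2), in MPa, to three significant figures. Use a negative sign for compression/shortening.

A_1 = 102 mm².
A_2 = 261.2 mm².
Equal strain + equilibrium ⇒ each member carries load in proportion to AE: A₁E₁ = 4519000 N, A₂E₂ = 3186000 N, ΣAE = 7705000 N.
σ₂ = P·E₂/ΣAE = 4760·12200/7705000 = 7.537 MPa.

7.54 MPa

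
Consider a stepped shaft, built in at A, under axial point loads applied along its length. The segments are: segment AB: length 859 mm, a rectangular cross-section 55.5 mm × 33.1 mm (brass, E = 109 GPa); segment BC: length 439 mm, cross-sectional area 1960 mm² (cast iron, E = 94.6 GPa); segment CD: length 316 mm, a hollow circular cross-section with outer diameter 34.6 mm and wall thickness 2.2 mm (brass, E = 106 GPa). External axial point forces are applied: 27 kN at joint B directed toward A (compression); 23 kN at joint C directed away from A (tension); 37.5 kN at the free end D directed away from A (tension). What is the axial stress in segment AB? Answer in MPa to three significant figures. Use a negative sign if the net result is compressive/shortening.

Internal axial forces (sectioning from the free end, tension +): N_CD = 37.5 kN, N_BC = 60.5 kN, N_AB = 33.5 kN.
A_AB = 1837 mm².
σ_AB = N_AB/A_AB = 33500/1837 = 18.24 MPa.

18.2 MPa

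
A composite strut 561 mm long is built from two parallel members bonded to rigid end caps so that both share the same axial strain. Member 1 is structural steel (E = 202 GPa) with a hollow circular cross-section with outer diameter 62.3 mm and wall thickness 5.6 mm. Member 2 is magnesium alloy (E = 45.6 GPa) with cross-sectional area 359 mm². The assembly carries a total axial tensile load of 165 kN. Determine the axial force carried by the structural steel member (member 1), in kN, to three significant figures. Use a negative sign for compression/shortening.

153 kN

A_1 = 997.5 mm².
Equal strain + equilibrium ⇒ each member carries load in proportion to AE: A₁E₁ = 201500000 N, A₂E₂ = 16370000 N, ΣAE = 217900000 N.
F₁ = P·A₁E₁/ΣAE = 165000·201500000/217900000 = 152600 N.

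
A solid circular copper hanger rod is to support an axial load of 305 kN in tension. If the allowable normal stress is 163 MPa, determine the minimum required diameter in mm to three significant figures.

48.8 mm

Required area A ≥ P/σ_allow = 305000/163 = 1871 mm².
For a solid circular section, d ≥ √(4A/π) = 48.81 mm.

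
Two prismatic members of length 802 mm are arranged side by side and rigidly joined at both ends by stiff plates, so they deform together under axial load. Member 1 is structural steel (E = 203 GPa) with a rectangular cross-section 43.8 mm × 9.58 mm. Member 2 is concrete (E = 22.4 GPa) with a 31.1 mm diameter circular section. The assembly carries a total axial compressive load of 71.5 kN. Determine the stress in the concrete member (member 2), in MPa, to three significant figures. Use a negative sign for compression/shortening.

-15.7 MPa

A_1 = 419.6 mm².
A_2 = 759.6 mm².
Equal strain + equilibrium ⇒ each member carries load in proportion to AE: A₁E₁ = 85180000 N, A₂E₂ = 17020000 N, ΣAE = 102200000 N.
σ₂ = P·E₂/ΣAE = -71500·22400/102200000 = -15.67 MPa.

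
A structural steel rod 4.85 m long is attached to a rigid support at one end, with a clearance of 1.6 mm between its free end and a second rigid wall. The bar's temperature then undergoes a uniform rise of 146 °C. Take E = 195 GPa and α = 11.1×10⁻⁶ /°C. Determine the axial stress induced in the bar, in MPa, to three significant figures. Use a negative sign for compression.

-252 MPa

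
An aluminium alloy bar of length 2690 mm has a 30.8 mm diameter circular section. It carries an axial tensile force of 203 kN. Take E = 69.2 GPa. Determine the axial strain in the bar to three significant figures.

0.00394

A = 745.1 mm².
σ = N/A = 272.5 MPa; ε = σ/E = 272.5/69200 = 3.937e-03.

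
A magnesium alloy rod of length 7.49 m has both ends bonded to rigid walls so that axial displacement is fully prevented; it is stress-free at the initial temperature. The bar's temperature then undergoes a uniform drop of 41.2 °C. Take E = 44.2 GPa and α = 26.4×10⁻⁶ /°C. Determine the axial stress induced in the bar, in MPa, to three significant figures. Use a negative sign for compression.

48.1 MPa

Free thermal expansion αLΔT = 26.4e-6 · 7490 · -41.2 = -8.147 mm.
The walls impose strain ε = −(-8.147)/7490 = 1.0877e-03; σ = Eε = 44200 · 1.0877e-03 = 48.08 MPa.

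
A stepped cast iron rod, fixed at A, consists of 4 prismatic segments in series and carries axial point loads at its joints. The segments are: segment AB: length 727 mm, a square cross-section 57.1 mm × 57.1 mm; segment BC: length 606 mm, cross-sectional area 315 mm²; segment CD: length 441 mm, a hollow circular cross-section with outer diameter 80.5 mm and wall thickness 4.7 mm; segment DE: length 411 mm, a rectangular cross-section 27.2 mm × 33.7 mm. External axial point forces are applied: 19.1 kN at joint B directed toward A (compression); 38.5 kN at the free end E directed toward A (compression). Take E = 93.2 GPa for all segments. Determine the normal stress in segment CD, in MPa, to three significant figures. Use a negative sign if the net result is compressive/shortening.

Internal axial forces (sectioning from the free end, tension +): N_DE = -38.5 kN, N_CD = -38.5 kN, N_BC = -38.5 kN, N_AB = -57.6 kN.
A_CD = 1119 mm².
σ_CD = N_CD/A_CD = -38500/1119 = -34.4 MPa.

-34.4 MPa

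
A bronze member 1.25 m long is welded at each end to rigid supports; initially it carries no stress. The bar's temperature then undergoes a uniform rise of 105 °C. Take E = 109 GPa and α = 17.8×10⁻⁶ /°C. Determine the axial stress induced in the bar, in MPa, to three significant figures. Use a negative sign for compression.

-204 MPa

Free thermal expansion αLΔT = 17.8e-6 · 1250 · 105 = 2.336 mm.
The walls impose strain ε = −(2.336)/1250 = -1.8690e-03; σ = Eε = 109000 · -1.8690e-03 = -203.7 MPa.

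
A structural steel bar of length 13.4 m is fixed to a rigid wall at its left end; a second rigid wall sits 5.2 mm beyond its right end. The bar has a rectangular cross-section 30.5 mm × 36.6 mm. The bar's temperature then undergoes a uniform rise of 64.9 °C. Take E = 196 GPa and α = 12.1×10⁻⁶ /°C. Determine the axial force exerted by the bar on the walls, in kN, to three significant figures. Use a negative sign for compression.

-86.9 kN

Free thermal expansion αLΔT = 12.1e-6 · 13400 · 64.9 = 10.52 mm.
The walls engage after the gap closes; constrained expansion = 10.52 − 5.2 = 5.323 mm.
The walls impose strain ε = −(5.323)/13400 = -3.9723e-04; σ = Eε = 196000 · -3.9723e-04 = -77.86 MPa.
Wall reaction R = σ·A = -77.86·1116 = -86910 N = -86.91 kN.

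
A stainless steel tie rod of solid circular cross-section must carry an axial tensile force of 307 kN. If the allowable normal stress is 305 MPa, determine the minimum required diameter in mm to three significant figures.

35.8 mm

Required area A ≥ P/σ_allow = 307000/305 = 1007 mm².
For a solid circular section, d ≥ √(4A/π) = 35.8 mm.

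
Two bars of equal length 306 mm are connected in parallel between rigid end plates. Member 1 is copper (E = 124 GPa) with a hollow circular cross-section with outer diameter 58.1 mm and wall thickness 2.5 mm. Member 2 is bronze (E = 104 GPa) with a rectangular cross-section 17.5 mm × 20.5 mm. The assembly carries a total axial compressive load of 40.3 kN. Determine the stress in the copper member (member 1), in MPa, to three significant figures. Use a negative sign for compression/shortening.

-54.6 MPa

A_1 = 436.7 mm².
A_2 = 358.8 mm².
Equal strain + equilibrium ⇒ each member carries load in proportion to AE: A₁E₁ = 54150000 N, A₂E₂ = 37310000 N, ΣAE = 91460000 N.
σ₁ = P·E₁/ΣAE = -40300·124000/91460000 = -54.64 MPa.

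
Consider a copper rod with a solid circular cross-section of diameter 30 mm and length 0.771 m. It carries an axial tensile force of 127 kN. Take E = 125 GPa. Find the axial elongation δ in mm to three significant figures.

1.11 mm

A = 706.9 mm².
δ_mech = NL/(AE) = 127000·771/(706.9·125000) = 1.108 mm.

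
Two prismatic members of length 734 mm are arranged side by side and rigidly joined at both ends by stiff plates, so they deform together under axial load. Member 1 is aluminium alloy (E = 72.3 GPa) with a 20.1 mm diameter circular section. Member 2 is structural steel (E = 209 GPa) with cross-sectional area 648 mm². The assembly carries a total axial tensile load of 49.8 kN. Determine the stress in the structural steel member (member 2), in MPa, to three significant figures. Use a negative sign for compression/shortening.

65.7 MPa

A_1 = 317.3 mm².
Equal strain + equilibrium ⇒ each member carries load in proportion to AE: A₁E₁ = 22940000 N, A₂E₂ = 135400000 N, ΣAE = 158400000 N.
σ₂ = P·E₂/ΣAE = 49800·209000/158400000 = 65.72 MPa.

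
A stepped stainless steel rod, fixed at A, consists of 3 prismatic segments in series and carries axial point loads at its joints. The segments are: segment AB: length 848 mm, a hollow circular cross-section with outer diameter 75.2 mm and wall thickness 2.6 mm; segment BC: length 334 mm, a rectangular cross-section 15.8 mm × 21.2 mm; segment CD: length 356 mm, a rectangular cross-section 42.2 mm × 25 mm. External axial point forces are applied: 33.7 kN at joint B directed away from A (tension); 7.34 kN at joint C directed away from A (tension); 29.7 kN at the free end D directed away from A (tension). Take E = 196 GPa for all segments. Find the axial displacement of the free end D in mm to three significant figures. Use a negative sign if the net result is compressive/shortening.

Internal axial forces (sectioning from the free end, tension +): N_CD = 29.7 kN, N_BC = 37.04 kN, N_AB = 70.74 kN.
A_AB = 593 mm².
A_BC = 335 mm².
A_CD = 1055 mm².
δ_AB = 70740·848/(593·196000) = 0.5161 mm
δ_BC = 37040·334/(335·196000) = 0.1884 mm
δ_CD = 29700·356/(1055·196000) = 0.05113 mm
δ = Σδ_i = 0.7557 mm.

0.756 mm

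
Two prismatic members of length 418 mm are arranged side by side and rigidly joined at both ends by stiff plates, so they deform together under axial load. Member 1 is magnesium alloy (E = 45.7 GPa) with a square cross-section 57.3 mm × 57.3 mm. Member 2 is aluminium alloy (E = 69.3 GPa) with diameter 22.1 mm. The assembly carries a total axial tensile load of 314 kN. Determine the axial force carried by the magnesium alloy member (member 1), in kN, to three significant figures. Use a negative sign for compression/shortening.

A_1 = 3283 mm².
A_2 = 383.6 mm².
Equal strain + equilibrium ⇒ each member carries load in proportion to AE: A₁E₁ = 150000000 N, A₂E₂ = 26580000 N, ΣAE = 176600000 N.
F₁ = P·A₁E₁/ΣAE = 314000·150000000/176600000 = 266700 N.

267 kN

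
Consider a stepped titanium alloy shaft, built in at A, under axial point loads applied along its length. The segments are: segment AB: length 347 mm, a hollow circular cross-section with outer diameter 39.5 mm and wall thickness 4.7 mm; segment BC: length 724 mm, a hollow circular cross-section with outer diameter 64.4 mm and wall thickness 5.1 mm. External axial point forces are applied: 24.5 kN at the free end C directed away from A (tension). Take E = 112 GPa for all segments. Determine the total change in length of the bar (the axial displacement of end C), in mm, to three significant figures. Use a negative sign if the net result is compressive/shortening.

0.314 mm

Internal axial forces (sectioning from the free end, tension +): N_BC = 24.5 kN, N_AB = 24.5 kN.
A_AB = 513.8 mm².
A_BC = 950.1 mm².
δ_AB = 24500·347/(513.8·112000) = 0.1477 mm
δ_BC = 24500·724/(950.1·112000) = 0.1667 mm
δ = Σδ_i = 0.3144 mm.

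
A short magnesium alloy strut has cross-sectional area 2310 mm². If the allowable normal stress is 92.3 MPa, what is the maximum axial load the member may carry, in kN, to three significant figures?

P_max = σ_allow · A = 92.3 · 2310 = 213200 N = 213.2 kN.

213 kN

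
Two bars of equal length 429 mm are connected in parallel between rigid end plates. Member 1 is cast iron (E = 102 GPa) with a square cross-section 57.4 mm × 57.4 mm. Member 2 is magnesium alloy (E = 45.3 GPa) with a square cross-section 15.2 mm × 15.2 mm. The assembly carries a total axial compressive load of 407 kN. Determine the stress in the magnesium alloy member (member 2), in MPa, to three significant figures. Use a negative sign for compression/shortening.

A_1 = 3295 mm².
A_2 = 231 mm².
Equal strain + equilibrium ⇒ each member carries load in proportion to AE: A₁E₁ = 336100000 N, A₂E₂ = 10470000 N, ΣAE = 346500000 N.
σ₂ = P·E₂/ΣAE = -407000·45300/346500000 = -53.2 MPa.

-53.2 MPa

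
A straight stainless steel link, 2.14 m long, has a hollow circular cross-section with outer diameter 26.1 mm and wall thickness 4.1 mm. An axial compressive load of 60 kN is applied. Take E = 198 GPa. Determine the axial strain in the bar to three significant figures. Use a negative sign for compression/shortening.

-0.00107

A = 283.4 mm².
σ = N/A = -211.7 MPa; ε = σ/E = -211.7/198000 = -1.069e-03.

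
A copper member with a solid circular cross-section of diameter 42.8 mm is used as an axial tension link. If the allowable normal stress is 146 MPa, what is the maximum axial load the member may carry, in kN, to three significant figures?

210 kN

A = 1439 mm².
P_max = σ_allow · A = 146 · 1439 = 210100 N = 210.1 kN.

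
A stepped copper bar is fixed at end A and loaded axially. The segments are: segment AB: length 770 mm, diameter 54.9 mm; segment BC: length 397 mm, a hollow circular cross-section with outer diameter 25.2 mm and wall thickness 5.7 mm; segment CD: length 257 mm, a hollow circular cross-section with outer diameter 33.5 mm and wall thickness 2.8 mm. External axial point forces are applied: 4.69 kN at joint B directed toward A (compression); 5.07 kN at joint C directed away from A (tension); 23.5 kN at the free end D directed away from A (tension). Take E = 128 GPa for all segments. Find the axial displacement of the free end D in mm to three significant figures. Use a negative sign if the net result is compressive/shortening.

Internal axial forces (sectioning from the free end, tension +): N_CD = 23.5 kN, N_BC = 28.57 kN, N_AB = 23.88 kN.
A_AB = 2367 mm².
A_BC = 349.2 mm².
A_CD = 270.1 mm².
δ_AB = 23880·770/(2367·128000) = 0.06068 mm
δ_BC = 28570·397/(349.2·128000) = 0.2538 mm
δ_CD = 23500·257/(270.1·128000) = 0.1747 mm
δ = Σδ_i = 0.4892 mm.

0.489 mm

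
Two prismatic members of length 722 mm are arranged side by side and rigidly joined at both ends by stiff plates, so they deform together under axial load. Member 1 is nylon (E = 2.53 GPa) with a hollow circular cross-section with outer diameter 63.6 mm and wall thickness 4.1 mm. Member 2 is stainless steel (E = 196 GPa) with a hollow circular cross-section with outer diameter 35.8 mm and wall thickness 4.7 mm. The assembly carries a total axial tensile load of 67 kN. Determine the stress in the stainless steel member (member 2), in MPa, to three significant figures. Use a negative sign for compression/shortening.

143 MPa

A_1 = 766.4 mm².
A_2 = 459.2 mm².
Equal strain + equilibrium ⇒ each member carries load in proportion to AE: A₁E₁ = 1939000 N, A₂E₂ = 90000000 N, ΣAE = 91940000 N.
σ₂ = P·E₂/ΣAE = 67000·196000/91940000 = 142.8 MPa.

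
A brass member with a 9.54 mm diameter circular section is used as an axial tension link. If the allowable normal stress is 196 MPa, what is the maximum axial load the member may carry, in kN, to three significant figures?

A = 71.48 mm².
P_max = σ_allow · A = 196 · 71.48 = 14010 N = 14.01 kN.

14.0 kN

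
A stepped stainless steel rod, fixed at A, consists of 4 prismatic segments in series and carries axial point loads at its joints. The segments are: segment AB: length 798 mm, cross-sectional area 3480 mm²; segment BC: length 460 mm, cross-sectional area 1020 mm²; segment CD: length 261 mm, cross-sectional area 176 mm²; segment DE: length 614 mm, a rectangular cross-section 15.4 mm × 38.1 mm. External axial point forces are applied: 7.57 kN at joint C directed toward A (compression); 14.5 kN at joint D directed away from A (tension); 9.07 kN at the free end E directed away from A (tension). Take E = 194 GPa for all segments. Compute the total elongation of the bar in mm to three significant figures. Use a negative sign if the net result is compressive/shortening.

0.285 mm

Internal axial forces (sectioning from the free end, tension +): N_DE = 9.07 kN, N_CD = 23.57 kN, N_BC = 16 kN, N_AB = 16 kN.
A_DE = 586.7 mm².
δ_AB = 16000·798/(3480·194000) = 0.01891 mm
δ_BC = 16000·460/(1020·194000) = 0.03719 mm
δ_CD = 23570·261/(176·194000) = 0.1802 mm
δ_DE = 9070·614/(586.7·194000) = 0.04892 mm
δ = Σδ_i = 0.2852 mm.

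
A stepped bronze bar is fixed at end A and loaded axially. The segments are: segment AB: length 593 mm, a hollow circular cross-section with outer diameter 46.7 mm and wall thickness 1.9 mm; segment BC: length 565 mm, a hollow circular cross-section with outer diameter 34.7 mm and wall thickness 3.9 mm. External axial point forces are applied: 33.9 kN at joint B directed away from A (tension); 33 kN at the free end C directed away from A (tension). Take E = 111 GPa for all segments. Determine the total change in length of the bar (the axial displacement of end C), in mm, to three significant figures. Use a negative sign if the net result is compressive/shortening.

1.78 mm

Internal axial forces (sectioning from the free end, tension +): N_BC = 33 kN, N_AB = 66.9 kN.
A_AB = 267.4 mm².
A_BC = 377.4 mm².
δ_AB = 66900·593/(267.4·111000) = 1.337 mm
δ_BC = 33000·565/(377.4·111000) = 0.4451 mm
δ = Σδ_i = 1.782 mm.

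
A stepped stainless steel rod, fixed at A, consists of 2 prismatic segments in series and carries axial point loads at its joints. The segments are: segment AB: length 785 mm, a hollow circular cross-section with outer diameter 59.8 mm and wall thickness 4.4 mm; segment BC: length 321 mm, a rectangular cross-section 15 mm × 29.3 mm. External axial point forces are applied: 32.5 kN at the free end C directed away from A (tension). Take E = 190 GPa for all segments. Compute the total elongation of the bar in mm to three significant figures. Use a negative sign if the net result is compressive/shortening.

Internal axial forces (sectioning from the free end, tension +): N_BC = 32.5 kN, N_AB = 32.5 kN.
A_AB = 765.8 mm².
A_BC = 439.5 mm².
δ_AB = 32500·785/(765.8·190000) = 0.1753 mm
δ_BC = 32500·321/(439.5·190000) = 0.1249 mm
δ = Σδ_i = 0.3003 mm.

0.300 mm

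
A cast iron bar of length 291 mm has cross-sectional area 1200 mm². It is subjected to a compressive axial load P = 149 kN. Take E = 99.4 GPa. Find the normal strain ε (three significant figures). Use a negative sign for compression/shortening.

-0.00125

σ = N/A = -124.2 MPa; ε = σ/E = -124.2/99400 = -1.249e-03.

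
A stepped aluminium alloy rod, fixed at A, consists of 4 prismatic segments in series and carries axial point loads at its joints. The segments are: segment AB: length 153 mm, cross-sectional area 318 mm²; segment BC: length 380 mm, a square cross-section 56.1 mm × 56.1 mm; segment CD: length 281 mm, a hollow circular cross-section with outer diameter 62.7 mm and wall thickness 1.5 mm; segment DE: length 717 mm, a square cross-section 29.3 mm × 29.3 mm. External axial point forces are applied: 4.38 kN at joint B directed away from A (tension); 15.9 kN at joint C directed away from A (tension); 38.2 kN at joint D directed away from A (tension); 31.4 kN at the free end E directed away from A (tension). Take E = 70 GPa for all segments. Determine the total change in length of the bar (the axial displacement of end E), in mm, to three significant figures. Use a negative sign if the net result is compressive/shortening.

Internal axial forces (sectioning from the free end, tension +): N_DE = 31.4 kN, N_CD = 69.6 kN, N_BC = 85.5 kN, N_AB = 89.88 kN.
A_BC = 3147 mm².
A_CD = 288.4 mm².
A_DE = 858.5 mm².
δ_AB = 89880·153/(318·70000) = 0.6178 mm
δ_BC = 85500·380/(3147·70000) = 0.1475 mm
δ_CD = 69600·281/(288.4·70000) = 0.9688 mm
δ_DE = 31400·717/(858.5·70000) = 0.3746 mm
δ = Σδ_i = 2.109 mm.

2.11 mm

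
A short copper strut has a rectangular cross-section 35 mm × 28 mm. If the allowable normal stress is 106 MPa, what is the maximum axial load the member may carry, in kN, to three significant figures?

A = 980 mm².
P_max = σ_allow · A = 106 · 980 = 103900 N = 103.9 kN.

104 kN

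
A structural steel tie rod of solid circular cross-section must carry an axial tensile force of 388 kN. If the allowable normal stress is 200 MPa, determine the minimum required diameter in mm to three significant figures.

49.7 mm

Required area A ≥ P/σ_allow = 388000/200 = 1940 mm².
For a solid circular section, d ≥ √(4A/π) = 49.7 mm.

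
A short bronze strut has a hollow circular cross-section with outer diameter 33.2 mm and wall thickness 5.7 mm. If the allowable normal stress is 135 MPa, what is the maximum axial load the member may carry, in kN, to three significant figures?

66.5 kN

A = 492.4 mm².
P_max = σ_allow · A = 135 · 492.4 = 66480 N = 66.48 kN.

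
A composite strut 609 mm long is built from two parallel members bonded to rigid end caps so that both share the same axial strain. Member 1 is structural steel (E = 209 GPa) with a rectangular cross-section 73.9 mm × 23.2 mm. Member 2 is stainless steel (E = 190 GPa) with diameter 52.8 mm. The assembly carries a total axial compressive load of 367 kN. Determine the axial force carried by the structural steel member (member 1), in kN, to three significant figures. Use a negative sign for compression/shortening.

-170 kN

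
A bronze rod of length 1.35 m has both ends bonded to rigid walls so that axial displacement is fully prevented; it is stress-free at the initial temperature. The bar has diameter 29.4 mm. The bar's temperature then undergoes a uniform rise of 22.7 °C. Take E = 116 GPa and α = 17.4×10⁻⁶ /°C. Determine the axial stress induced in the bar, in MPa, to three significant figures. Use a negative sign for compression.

-45.8 MPa

Free thermal expansion αLΔT = 17.4e-6 · 1350 · 22.7 = 0.5332 mm.
The walls impose strain ε = −(0.5332)/1350 = -3.9498e-04; σ = Eε = 116000 · -3.9498e-04 = -45.82 MPa.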